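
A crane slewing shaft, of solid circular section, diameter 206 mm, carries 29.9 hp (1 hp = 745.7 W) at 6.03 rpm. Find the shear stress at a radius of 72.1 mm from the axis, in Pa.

1.44e7 Pa

ω = 2π·6.03/60 = 0.6315 rad/s, so T = P/ω = 29.9×745.7 / 0.6315 = 35310 N·m.
J = πd⁴/32 = π(0.206)⁴/32 = 1.768×10^-4 m⁴.
Shear stress varies linearly with radius: τ = T·r/J = 35310 × 0.0721 / 1.768×10^-4 = 1.440×10^7 Pa.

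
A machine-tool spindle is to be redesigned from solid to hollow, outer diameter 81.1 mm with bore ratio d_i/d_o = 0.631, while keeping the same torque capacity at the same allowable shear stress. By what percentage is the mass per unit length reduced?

Equal τ_max and T ⇒ the solid shaft needs d_s³ = d_o³(1−k⁴), so d_s = 81.1·(1−0.631⁴)^(1/3) = 76.57 mm.
Area ratio A_h/A_s = d_o²(1−k²)/d_s² = (1−k²)/(1−k⁴)^(2/3) = 0.6752.
Mass saving = 1 − 0.6752 = 32.5 %.

32.5 %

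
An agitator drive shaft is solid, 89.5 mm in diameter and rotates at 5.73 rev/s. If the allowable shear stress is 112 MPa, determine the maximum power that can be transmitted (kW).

568 kW

J = πd⁴/32 = π(0.0895)⁴/32 = 6.299×10^-6 m⁴.
T_max = τ_allow·J/r = 1.12×10^8 × 6.299×10^-6 / 0.0447 = 15770 N·m.
ω = 2π·5.73 = 36.00 rad/s, so P_max = T_max·ω = 5.676×10^5 W.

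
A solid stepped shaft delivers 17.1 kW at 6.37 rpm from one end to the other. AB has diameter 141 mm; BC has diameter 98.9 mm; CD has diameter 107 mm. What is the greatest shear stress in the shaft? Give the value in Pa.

ω = 2π·6.37/60 = 0.6671 rad/s, so T = P/ω = 17.1×10³ / 0.6671 = 25630 N·m.
Under the same torque, τ_max = 16T/(πd³) is largest where d is smallest — segment BC (d = 98.9 mm).
τ_max = 16·25630/(π·(0.0989)³) = 1.350×10^8 Pa.

1.35e8 Pa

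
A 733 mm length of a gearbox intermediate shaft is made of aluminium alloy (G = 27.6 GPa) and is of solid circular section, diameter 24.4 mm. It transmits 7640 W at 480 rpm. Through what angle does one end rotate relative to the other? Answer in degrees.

6.65°

ω = 2π·480/60 = 50.27 rad/s, so T = P/ω = 7640 / 50.27 = 152.0 N·m.
J = πd⁴/32 = π(0.0244)⁴/32 = 3.480×10^-8 m⁴.
θ = T·L/(G·J) = 152.0 × 0.733 / (27.6×10⁹ × 3.480×10^-8) = 0.1160 rad.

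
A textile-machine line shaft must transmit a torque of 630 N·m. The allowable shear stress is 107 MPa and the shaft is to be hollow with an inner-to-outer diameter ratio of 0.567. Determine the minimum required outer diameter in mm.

32.2 mm

For a hollow shaft with d_i/d_o = 0.567: τ_max = 16T/(π d_o³ (1−k⁴)), so d_o = [16T/(π τ_allow (1−k⁴))]^(1/3) = [16·630.0/(π·1.07×10^8·0.8966)]^(1/3) = 0.03222 m.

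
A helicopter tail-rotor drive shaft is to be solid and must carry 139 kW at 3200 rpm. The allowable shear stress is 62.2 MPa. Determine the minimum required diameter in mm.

32.4 mm

ω = 2π·3200/60 = 335.1 rad/s, so T = P/ω = 139×10³ / 335.1 = 414.8 N·m.
For a solid shaft τ_max = 16T/(πd³), so d = (16T/(π τ_allow))^(1/3) = (16·414.8/(π·6.22×10^7))^(1/3) = 0.03238 m.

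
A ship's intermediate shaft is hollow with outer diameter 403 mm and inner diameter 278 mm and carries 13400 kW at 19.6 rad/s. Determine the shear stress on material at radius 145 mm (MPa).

49.5 MPa

ω = 19.6 rad/s, so T = P/ω = 13400×10³ / 19.60 = 683700 N·m.
J = π(d_o⁴ − d_i⁴)/32 = π(0.403⁴ − 0.278⁴)/32 = 2.003×10^-3 m⁴.
Shear stress varies linearly with radius: τ = T·r/J = 683700 × 0.145 / 2.003×10^-3 = 4.949×10^7 Pa.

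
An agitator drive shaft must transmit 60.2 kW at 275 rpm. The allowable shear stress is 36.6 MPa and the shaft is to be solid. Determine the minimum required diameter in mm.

ω = 2π·275/60 = 28.80 rad/s, so T = P/ω = 60.2×10³ / 28.80 = 2090 N·m.
For a solid shaft τ_max = 16T/(πd³), so d = (16T/(π τ_allow))^(1/3) = (16·2090/(π·3.66×10^7))^(1/3) = 0.06626 m.

66.3 mm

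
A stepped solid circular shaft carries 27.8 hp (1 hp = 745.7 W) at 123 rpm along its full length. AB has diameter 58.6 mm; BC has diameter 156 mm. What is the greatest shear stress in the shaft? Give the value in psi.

5910 psi

ω = 2π·123/60 = 12.88 rad/s, so T = P/ω = 27.8×745.7 / 12.88 = 1609 N·m.
Under the same torque, τ_max = 16T/(πd³) is largest where d is smallest — segment AB (d = 58.6 mm).
τ_max = 16·1609/(π·(0.0586)³) = 4.073×10^7 Pa.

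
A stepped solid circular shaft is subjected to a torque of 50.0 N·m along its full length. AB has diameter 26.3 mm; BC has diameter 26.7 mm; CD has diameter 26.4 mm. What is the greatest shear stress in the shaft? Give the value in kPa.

Under the same torque, τ_max = 16T/(πd³) is largest where d is smallest — segment AB (d = 26.3 mm).
τ_max = 16·50.00/(π·(0.0263)³) = 1.400×10^7 Pa.

14000 kPa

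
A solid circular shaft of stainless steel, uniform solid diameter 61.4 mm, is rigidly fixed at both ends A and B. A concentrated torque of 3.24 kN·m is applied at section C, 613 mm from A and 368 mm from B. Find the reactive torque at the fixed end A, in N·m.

1220 N·m

With uniform GJ and both ends fixed, compatibility θ_AC = θ_CB gives T_A·a = T_B·b, together with T_A + T_B = T₀.
T_A = T₀·b/(a+b) = 3240·368/981.0 = 1215 N·m; T_B = 2025 N·m.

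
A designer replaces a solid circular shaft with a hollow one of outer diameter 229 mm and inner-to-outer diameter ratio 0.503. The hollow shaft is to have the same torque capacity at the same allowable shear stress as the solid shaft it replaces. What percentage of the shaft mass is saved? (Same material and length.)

Equal τ_max and T ⇒ the solid shaft needs d_s³ = d_o³(1−k⁴), so d_s = 229·(1−0.503⁴)^(1/3) = 224.0 mm.
Area ratio A_h/A_s = d_o²(1−k²)/d_s² = (1−k²)/(1−k⁴)^(2/3) = 0.7807.
Mass saving = 1 − 0.7807 = 21.9 %.

21.9 %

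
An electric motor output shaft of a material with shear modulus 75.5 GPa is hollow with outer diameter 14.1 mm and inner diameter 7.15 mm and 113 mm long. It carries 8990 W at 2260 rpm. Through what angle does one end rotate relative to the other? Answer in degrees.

0.899°

ω = 2π·2260/60 = 236.7 rad/s, so T = P/ω = 8990 / 236.7 = 37.99 N·m.
J = π(d_o⁴ − d_i⁴)/32 = π(0.0141⁴ − 0.00715⁴)/32 = 3.624×10^-9 m⁴.
θ = T·L/(G·J) = 37.99 × 0.113 / (75.5×10⁹ × 3.624×10^-9) = 0.01569 rad.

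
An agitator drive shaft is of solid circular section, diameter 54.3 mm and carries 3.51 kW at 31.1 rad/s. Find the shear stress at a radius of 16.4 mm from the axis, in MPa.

2.17 MPa

ω = 31.1 rad/s, so T = P/ω = 3.51×10³ / 31.10 = 112.9 N·m.
J = πd⁴/32 = π(0.0543)⁴/32 = 8.535×10^-7 m⁴.
Shear stress varies linearly with radius: τ = T·r/J = 112.9 × 0.0164 / 8.535×10^-7 = 2.169×10^6 Pa.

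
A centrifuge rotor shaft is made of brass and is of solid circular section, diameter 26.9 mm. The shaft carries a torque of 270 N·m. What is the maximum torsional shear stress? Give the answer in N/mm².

J = πd⁴/32 = π(0.0269)⁴/32 = 5.141×10^-8 m⁴.
τ_max = T·r/J = 270.0 × 0.0135 / 5.141×10^-8 = 7.064×10^7 Pa.

70.6 N/mm²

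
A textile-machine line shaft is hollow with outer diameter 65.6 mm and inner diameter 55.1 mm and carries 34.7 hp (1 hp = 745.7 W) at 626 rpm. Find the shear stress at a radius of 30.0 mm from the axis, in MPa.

ω = 2π·626/60 = 65.55 rad/s, so T = P/ω = 34.7×745.7 / 65.55 = 394.7 N·m.
J = π(d_o⁴ − d_i⁴)/32 = π(0.0656⁴ − 0.0551⁴)/32 = 9.132×10^-7 m⁴.
Shear stress varies linearly with radius: τ = T·r/J = 394.7 × 0.0300 / 9.132×10^-7 = 1.297×10^7 Pa.

13.0 MPa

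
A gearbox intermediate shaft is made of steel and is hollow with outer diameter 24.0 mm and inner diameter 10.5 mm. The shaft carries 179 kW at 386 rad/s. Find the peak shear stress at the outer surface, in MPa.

ω = 386 rad/s, so T = P/ω = 179×10³ / 386.0 = 463.7 N·m.
J = π(d_o⁴ − d_i⁴)/32 = π(0.0240⁴ − 0.0105⁴)/32 = 3.138×10^-8 m⁴.
τ_max = T·r/J = 463.7 × 0.0120 / 3.138×10^-8 = 1.773×10^8 Pa.

177 MPa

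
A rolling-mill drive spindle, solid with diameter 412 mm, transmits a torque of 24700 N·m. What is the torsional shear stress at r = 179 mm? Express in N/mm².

J = πd⁴/32 = π(0.412)⁴/32 = 2.829×10^-3 m⁴.
Shear stress varies linearly with radius: τ = T·r/J = 24700 × 0.179 / 2.829×10^-3 = 1.563×10^6 Pa.

1.56 N/mm²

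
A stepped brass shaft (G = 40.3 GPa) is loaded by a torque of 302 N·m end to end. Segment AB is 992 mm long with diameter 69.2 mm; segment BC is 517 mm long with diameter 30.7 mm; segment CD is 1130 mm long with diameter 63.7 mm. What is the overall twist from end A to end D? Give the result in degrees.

J_AB = π(0.0692)⁴/32 = 2.25×10^-6 m⁴; J_BC = π(0.0307)⁴/32 = 8.72×10^-8 m⁴; J_CD = π(0.0637)⁴/32 = 1.62×10^-6 m⁴.
θ = (T/G)·Σ L_i/J_i = (302.0/40.3×10⁹)·(0.992/2.25×10^-6 + 0.517/8.72×10^-8 + 1.13/1.62×10^-6) = 0.05297 rad.

3.03°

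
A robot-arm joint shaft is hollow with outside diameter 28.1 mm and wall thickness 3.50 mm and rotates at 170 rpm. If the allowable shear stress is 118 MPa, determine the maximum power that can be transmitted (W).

6240 W

J = π(d_o⁴ − d_i⁴)/32 = π(0.0281⁴ − 0.0211⁴)/32 = 4.175×10^-8 m⁴.
T_max = τ_allow·J/r = 1.18×10^8 × 4.175×10^-8 / 0.0140 = 350.6 N·m.
ω = 2π·170/60 = 17.80 rad/s, so P_max = T_max·ω = 6242 W.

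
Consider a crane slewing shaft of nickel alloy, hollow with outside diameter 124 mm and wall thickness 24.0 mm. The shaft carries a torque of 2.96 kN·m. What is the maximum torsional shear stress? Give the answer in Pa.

9.21e6 Pa

J = π(d_o⁴ − d_i⁴)/32 = π(0.124⁴ − 0.0760⁴)/32 = 1.994×10^-5 m⁴.
τ_max = T·r/J = 2960 × 0.0620 / 1.994×10^-5 = 9.206×10^6 Pa.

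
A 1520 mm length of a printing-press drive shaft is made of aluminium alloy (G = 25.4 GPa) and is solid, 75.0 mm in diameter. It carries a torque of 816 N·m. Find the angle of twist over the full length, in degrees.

0.901°

J = πd⁴/32 = π(0.0750)⁴/32 = 3.106×10^-6 m⁴.
θ = T·L/(G·J) = 816.0 × 1.52 / (25.4×10⁹ × 3.106×10^-6) = 0.01572 rad.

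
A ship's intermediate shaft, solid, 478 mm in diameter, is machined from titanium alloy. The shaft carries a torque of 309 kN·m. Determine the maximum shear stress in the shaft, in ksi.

2.09 ksi

J = πd⁴/32 = π(0.478)⁴/32 = 5.125×10^-3 m⁴.
τ_max = T·r/J = 309000 × 0.239 / 5.125×10^-3 = 1.441×10^7 Pa.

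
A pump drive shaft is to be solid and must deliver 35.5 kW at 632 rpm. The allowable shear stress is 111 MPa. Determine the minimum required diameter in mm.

ω = 2π·632/60 = 66.18 rad/s, so T = P/ω = 35.5×10³ / 66.18 = 536.4 N·m.
For a solid shaft τ_max = 16T/(πd³), so d = (16T/(π τ_allow))^(1/3) = (16·536.4/(π·1.11×10^8))^(1/3) = 0.02909 m.

29.1 mm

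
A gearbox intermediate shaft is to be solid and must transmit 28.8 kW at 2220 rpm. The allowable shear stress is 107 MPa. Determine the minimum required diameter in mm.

ω = 2π·2220/60 = 232.5 rad/s, so T = P/ω = 28.8×10³ / 232.5 = 123.9 N·m.
For a solid shaft τ_max = 16T/(πd³), so d = (16T/(π τ_allow))^(1/3) = (16·123.9/(π·1.07×10^8))^(1/3) = 0.01807 m.

18.1 mm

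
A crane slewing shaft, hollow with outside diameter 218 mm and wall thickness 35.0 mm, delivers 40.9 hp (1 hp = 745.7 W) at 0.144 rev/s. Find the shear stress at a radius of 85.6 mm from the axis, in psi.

ω = 2π·0.144 = 0.9048 rad/s, so T = P/ω = 40.9×745.7 / 0.9048 = 33710 N·m.
J = π(d_o⁴ − d_i⁴)/32 = π(0.218⁴ − 0.148⁴)/32 = 1.746×10^-4 m⁴.
Shear stress varies linearly with radius: τ = T·r/J = 33710 × 0.0856 / 1.746×10^-4 = 1.652×10^7 Pa.

2400 psi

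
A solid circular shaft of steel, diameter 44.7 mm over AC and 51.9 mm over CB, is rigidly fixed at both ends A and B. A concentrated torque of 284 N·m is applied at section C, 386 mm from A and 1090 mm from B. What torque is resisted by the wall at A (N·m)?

173 N·m

Compatibility: T_A·a/J_AC = T_B·b/J_CB with T_A + T_B = T₀.
J_AC = 3.92×10^-7 m⁴, J_CB = 7.12×10^-7 m⁴, so T_A = T₀·(J_AC/a)/((J_AC/a)+(J_CB/b)) = 172.8 N·m, T_B = 111.2 N·m.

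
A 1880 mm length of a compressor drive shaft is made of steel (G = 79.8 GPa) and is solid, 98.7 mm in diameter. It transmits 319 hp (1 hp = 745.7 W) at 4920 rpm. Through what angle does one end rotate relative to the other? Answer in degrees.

0.0669°

ω = 2π·4920/60 = 515.2 rad/s, so T = P/ω = 319×745.7 / 515.2 = 461.7 N·m.
J = πd⁴/32 = π(0.0987)⁴/32 = 9.317×10^-6 m⁴.
θ = T·L/(G·J) = 461.7 × 1.88 / (79.8×10⁹ × 9.317×10^-6) = 1.167×10^-3 rad.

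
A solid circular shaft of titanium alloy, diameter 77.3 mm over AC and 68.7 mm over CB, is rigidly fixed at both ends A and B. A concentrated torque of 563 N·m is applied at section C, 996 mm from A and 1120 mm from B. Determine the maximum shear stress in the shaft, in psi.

Compatibility: T_A·a/J_AC = T_B·b/J_CB with T_A + T_B = T₀.
J_AC = 3.51×10^-6 m⁴, J_CB = 2.19×10^-6 m⁴, so T_A = T₀·(J_AC/a)/((J_AC/a)+(J_CB/b)) = 362.1 N·m, T_B = 200.9 N·m.
τ in each portion: τ_AC = 3.99×10^6 Pa, τ_CB = 3.16×10^6 Pa; maximum is in AC.
τ_max = T_AC·r/J = 362.1·0.0386/3.51×10^-6 = 3.993×10^6 Pa.

579 psi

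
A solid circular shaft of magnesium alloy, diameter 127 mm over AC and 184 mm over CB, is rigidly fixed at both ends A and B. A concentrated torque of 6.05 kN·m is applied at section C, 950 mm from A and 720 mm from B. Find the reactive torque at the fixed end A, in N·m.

Compatibility: T_A·a/J_AC = T_B·b/J_CB with T_A + T_B = T₀.
J_AC = 2.55×10^-5 m⁴, J_CB = 1.13×10^-4 m⁴, so T_A = T₀·(J_AC/a)/((J_AC/a)+(J_CB/b)) = 887.9 N·m, T_B = 5162 N·m.

888 N·m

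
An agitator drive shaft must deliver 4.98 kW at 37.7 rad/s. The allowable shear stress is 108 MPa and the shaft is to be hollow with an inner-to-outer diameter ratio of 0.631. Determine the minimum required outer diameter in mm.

19.5 mm

ω = 37.7 rad/s, so T = P/ω = 4.98×10³ / 37.70 = 132.1 N·m.
For a hollow shaft with d_i/d_o = 0.631: τ_max = 16T/(π d_o³ (1−k⁴)), so d_o = [16T/(π τ_allow (1−k⁴))]^(1/3) = [16·132.1/(π·1.08×10^8·0.8415)]^(1/3) = 0.01949 m.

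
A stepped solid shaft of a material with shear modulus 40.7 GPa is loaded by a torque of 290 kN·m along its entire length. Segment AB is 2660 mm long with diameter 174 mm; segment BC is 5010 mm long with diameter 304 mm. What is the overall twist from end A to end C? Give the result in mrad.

J_AB = π(0.174)⁴/32 = 9.00×10^-5 m⁴; J_BC = π(0.304)⁴/32 = 8.38×10^-4 m⁴.
θ = (T/G)·Σ L_i/J_i = (290000/40.7×10⁹)·(2.66/9.00×10^-5 + 5.01/8.38×10^-4) = 0.2532 rad.

253 mrad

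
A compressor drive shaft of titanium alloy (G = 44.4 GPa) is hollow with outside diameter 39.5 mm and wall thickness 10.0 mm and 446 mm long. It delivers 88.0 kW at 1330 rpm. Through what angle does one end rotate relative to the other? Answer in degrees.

1.62°

ω = 2π·1330/60 = 139.3 rad/s, so T = P/ω = 88.0×10³ / 139.3 = 631.8 N·m.
J = π(d_o⁴ − d_i⁴)/32 = π(0.0395⁴ − 0.0195⁴)/32 = 2.248×10^-7 m⁴.
θ = T·L/(G·J) = 631.8 × 0.446 / (44.4×10⁹ × 2.248×10^-7) = 0.02823 rad.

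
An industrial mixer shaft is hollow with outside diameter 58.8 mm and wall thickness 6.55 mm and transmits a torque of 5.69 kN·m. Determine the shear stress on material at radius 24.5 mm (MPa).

187 MPa

J = π(d_o⁴ − d_i⁴)/32 = π(0.0588⁴ − 0.0457⁴)/32 = 7.454×10^-7 m⁴.
Shear stress varies linearly with radius: τ = T·r/J = 5690 × 0.0245 / 7.454×10^-7 = 1.870×10^8 Pa.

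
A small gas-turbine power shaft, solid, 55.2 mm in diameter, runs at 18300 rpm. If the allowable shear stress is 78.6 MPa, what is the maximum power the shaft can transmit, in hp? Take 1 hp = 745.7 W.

J = πd⁴/32 = π(0.0552)⁴/32 = 9.115×10^-7 m⁴.
T_max = τ_allow·J/r = 7.86×10^7 × 9.115×10^-7 / 0.0276 = 2596 N·m.
ω = 2π·18300/60 = 1916 rad/s, so P_max = T_max·ω = 4.974×10^6 W.

6670 hp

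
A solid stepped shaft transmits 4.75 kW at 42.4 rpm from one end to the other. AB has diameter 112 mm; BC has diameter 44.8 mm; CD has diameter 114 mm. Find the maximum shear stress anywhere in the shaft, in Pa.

6.06e7 Pa

ω = 2π·42.4/60 = 4.440 rad/s, so T = P/ω = 4.75×10³ / 4.440 = 1070 N·m.
Under the same torque, τ_max = 16T/(πd³) is largest where d is smallest — segment BC (d = 44.8 mm).
τ_max = 16·1070/(π·(0.0448)³) = 6.059×10^7 Pa.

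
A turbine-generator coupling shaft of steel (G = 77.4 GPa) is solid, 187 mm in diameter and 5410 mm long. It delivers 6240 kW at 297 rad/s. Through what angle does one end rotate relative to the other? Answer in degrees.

0.701°

ω = 297 rad/s, so T = P/ω = 6240×10³ / 297.0 = 21010 N·m.
J = πd⁴/32 = π(0.187)⁴/32 = 1.201×10^-4 m⁴.
θ = T·L/(G·J) = 21010 × 5.41 / (77.4×10⁹ × 1.201×10^-4) = 0.01223 rad.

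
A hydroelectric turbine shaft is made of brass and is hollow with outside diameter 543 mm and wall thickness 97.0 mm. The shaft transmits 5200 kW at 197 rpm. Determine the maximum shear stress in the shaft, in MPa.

9.67 MPa

ω = 2π·197/60 = 20.63 rad/s, so T = P/ω = 5200×10³ / 20.63 = 252100 N·m.
J = π(d_o⁴ − d_i⁴)/32 = π(0.543⁴ − 0.349⁴)/32 = 7.078×10^-3 m⁴.
τ_max = T·r/J = 252100 × 0.272 / 7.078×10^-3 = 9.668×10^6 Pa.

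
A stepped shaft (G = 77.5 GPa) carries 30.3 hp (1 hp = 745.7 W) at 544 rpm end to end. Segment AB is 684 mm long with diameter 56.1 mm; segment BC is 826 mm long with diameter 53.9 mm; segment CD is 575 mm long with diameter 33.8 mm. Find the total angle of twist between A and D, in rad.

0.0317 rad

ω = 2π·544/60 = 56.97 rad/s, so T = P/ω = 30.3×745.7 / 56.97 = 396.6 N·m.
J_AB = π(0.0561)⁴/32 = 9.72×10^-7 m⁴; J_BC = π(0.0539)⁴/32 = 8.29×10^-7 m⁴; J_CD = π(0.0338)⁴/32 = 1.28×10^-7 m⁴.
θ = (T/G)·Σ L_i/J_i = (396.6/77.5×10⁹)·(0.684/9.72×10^-7 + 0.826/8.29×10^-7 + 0.575/1.28×10^-7) = 0.03167 rad.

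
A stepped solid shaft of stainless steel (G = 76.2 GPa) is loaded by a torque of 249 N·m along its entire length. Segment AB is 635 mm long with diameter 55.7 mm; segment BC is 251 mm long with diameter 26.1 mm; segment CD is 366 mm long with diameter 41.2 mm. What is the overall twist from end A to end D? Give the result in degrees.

J_AB = π(0.0557)⁴/32 = 9.45×10^-7 m⁴; J_BC = π(0.0261)⁴/32 = 4.56×10^-8 m⁴; J_CD = π(0.0412)⁴/32 = 2.83×10^-7 m⁴.
θ = (T/G)·Σ L_i/J_i = (249.0/76.2×10⁹)·(0.635/9.45×10^-7 + 0.251/4.56×10^-8 + 0.366/2.83×10^-7) = 0.02443 rad.

1.40°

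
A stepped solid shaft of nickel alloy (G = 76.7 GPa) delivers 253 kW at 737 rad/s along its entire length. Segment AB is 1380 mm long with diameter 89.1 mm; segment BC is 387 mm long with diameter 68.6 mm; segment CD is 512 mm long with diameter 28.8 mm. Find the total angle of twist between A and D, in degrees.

2.05°

ω = 737 rad/s, so T = P/ω = 253×10³ / 737.0 = 343.3 N·m.
J_AB = π(0.0891)⁴/32 = 6.19×10^-6 m⁴; J_BC = π(0.0686)⁴/32 = 2.17×10^-6 m⁴; J_CD = π(0.0288)⁴/32 = 6.75×10^-8 m⁴.
θ = (T/G)·Σ L_i/J_i = (343.3/76.7×10⁹)·(1.38/6.19×10^-6 + 0.387/2.17×10^-6 + 0.512/6.75×10^-8) = 0.03572 rad.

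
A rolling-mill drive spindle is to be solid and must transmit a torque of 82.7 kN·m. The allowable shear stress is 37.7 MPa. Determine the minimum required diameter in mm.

For a solid shaft τ_max = 16T/(πd³), so d = (16T/(π τ_allow))^(1/3) = (16·82700/(π·3.77×10^7))^(1/3) = 0.2236 m.

224 mm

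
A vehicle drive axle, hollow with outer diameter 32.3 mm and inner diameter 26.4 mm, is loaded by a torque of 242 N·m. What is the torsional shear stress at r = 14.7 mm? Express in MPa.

60.1 MPa

J = π(d_o⁴ − d_i⁴)/32 = π(0.0323⁴ − 0.0264⁴)/32 = 5.917×10^-8 m⁴.
Shear stress varies linearly with radius: τ = T·r/J = 242.0 × 0.0147 / 5.917×10^-8 = 6.012×10^7 Pa.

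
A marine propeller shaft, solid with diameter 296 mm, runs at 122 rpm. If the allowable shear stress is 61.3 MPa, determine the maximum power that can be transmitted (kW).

J = πd⁴/32 = π(0.296)⁴/32 = 7.536×10^-4 m⁴.
T_max = τ_allow·J/r = 6.13×10^7 × 7.536×10^-4 / 0.148 = 312200 N·m.
ω = 2π·122/60 = 12.78 rad/s, so P_max = T_max·ω = 3.988×10^6 W.

3990 kW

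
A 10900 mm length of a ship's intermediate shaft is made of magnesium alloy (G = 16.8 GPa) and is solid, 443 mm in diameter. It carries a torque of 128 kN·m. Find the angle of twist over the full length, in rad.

0.0220 rad

J = πd⁴/32 = π(0.443)⁴/32 = 3.781×10^-3 m⁴.
θ = T·L/(G·J) = 128000 × 10.9 / (16.8×10⁹ × 3.781×10^-3) = 0.02196 rad.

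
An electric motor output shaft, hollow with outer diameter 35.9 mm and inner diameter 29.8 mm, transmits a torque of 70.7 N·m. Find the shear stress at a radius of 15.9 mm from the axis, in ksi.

1.90 ksi

J = π(d_o⁴ − d_i⁴)/32 = π(0.0359⁴ − 0.0298⁴)/32 = 8.565×10^-8 m⁴.
Shear stress varies linearly with radius: τ = T·r/J = 70.70 × 0.0159 / 8.565×10^-8 = 1.312×10^7 Pa.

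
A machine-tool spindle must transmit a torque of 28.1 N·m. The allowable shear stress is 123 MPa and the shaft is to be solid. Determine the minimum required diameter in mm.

For a solid shaft τ_max = 16T/(πd³), so d = (16T/(π τ_allow))^(1/3) = (16·28.10/(π·1.23×10^8))^(1/3) = 0.01052 m.

10.5 mm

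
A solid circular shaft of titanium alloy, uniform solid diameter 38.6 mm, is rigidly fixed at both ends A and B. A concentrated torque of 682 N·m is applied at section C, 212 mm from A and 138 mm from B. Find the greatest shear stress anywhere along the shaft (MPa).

With uniform GJ and both ends fixed, compatibility θ_AC = θ_CB gives T_A·a = T_B·b, together with T_A + T_B = T₀.
T_A = T₀·b/(a+b) = 682.0·138/350.0 = 268.9 N·m; T_B = 413.1 N·m.
τ in each portion: τ_AC = 2.38×10^7 Pa, τ_CB = 3.66×10^7 Pa; maximum is in CB.
τ_max = T_CB·r/J = 413.1·0.0193/2.18×10^-7 = 3.658×10^7 Pa.

36.6 MPa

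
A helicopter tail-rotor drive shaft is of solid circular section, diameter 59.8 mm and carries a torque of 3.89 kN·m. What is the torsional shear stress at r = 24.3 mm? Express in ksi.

10.9 ksi

J = πd⁴/32 = π(0.0598)⁴/32 = 1.255×10^-6 m⁴.
Shear stress varies linearly with radius: τ = T·r/J = 3890 × 0.0243 / 1.255×10^-6 = 7.529×10^7 Pa.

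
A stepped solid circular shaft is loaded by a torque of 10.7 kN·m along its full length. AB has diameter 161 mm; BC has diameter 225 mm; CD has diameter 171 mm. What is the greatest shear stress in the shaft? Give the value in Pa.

1.31e7 Pa

Under the same torque, τ_max = 16T/(πd³) is largest where d is smallest — segment AB (d = 161 mm).
τ_max = 16·10700/(π·(0.161)³) = 1.306×10^7 Pa.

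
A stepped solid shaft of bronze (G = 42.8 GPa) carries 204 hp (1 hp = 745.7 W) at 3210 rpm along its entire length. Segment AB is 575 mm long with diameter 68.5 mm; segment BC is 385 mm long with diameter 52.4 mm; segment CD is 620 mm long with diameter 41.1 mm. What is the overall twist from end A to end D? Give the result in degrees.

ω = 2π·3210/60 = 336.2 rad/s, so T = P/ω = 204×745.7 / 336.2 = 452.5 N·m.
J_AB = π(0.0685)⁴/32 = 2.16×10^-6 m⁴; J_BC = π(0.0524)⁴/32 = 7.40×10^-7 m⁴; J_CD = π(0.0411)⁴/32 = 2.80×10^-7 m⁴.
θ = (T/G)·Σ L_i/J_i = (452.5/42.8×10⁹)·(0.575/2.16×10^-6 + 0.385/7.40×10^-7 + 0.620/2.80×10^-7) = 0.03171 rad.

1.82°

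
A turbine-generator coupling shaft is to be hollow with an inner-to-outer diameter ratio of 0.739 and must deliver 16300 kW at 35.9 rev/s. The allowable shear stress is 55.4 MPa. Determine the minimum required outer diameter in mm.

212 mm

ω = 2π·35.9 = 225.6 rad/s, so T = P/ω = 16300×10³ / 225.6 = 72260 N·m.
For a hollow shaft with d_i/d_o = 0.739: τ_max = 16T/(π d_o³ (1−k⁴)), so d_o = [16T/(π τ_allow (1−k⁴))]^(1/3) = [16·72260/(π·5.54×10^7·0.7018)]^(1/3) = 0.2115 m.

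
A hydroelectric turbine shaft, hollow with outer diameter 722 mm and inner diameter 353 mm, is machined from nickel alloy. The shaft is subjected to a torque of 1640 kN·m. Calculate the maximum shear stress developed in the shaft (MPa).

23.5 MPa

J = π(d_o⁴ − d_i⁴)/32 = π(0.722⁴ − 0.353⁴)/32 = 0.02515 m⁴.
τ_max = T·r/J = 1.640e6 × 0.361 / 0.02515 = 2.354×10^7 Pa.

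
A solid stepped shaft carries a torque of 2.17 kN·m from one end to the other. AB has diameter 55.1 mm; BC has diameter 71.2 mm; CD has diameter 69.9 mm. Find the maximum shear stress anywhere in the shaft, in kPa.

Under the same torque, τ_max = 16T/(πd³) is largest where d is smallest — segment AB (d = 55.1 mm).
τ_max = 16·2170/(π·(0.0551)³) = 6.607×10^7 Pa.

66100 kPa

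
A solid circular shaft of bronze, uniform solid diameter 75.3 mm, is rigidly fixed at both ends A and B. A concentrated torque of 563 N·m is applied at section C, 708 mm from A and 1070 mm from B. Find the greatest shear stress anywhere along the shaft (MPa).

4.04 MPa

With uniform GJ and both ends fixed, compatibility θ_AC = θ_CB gives T_A·a = T_B·b, together with T_A + T_B = T₀.
T_A = T₀·b/(a+b) = 563.0·1070/1778 = 338.8 N·m; T_B = 224.2 N·m.
τ in each portion: τ_AC = 4.04×10^6 Pa, τ_CB = 2.67×10^6 Pa; maximum is in AC.
τ_max = T_AC·r/J = 338.8·0.0376/3.16×10^-6 = 4.042×10^6 Pa.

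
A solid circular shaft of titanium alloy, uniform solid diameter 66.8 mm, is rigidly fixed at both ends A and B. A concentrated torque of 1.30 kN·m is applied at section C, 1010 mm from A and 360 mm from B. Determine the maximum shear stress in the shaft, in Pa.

1.64e7 Pa

With uniform GJ and both ends fixed, compatibility θ_AC = θ_CB gives T_A·a = T_B·b, together with T_A + T_B = T₀.
T_A = T₀·b/(a+b) = 1300·360/1370 = 341.6 N·m; T_B = 958.4 N·m.
τ in each portion: τ_AC = 5.84×10^6 Pa, τ_CB = 1.64×10^7 Pa; maximum is in CB.
τ_max = T_CB·r/J = 958.4·0.0334/1.95×10^-6 = 1.638×10^7 Pa.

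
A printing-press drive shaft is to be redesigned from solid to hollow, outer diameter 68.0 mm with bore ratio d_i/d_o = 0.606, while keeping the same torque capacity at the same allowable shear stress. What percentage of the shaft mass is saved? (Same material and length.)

Equal τ_max and T ⇒ the solid shaft needs d_s³ = d_o³(1−k⁴), so d_s = 68.0·(1−0.606⁴)^(1/3) = 64.79 mm.
Area ratio A_h/A_s = d_o²(1−k²)/d_s² = (1−k²)/(1−k⁴)^(2/3) = 0.6969.
Mass saving = 1 − 0.6969 = 30.3 %.

30.3 %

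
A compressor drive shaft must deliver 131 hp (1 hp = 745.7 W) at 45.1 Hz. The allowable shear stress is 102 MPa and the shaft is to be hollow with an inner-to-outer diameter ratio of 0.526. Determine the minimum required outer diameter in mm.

26.5 mm

ω = 2π·45.1 = 283.4 rad/s, so T = P/ω = 131×745.7 / 283.4 = 344.7 N·m.
For a hollow shaft with d_i/d_o = 0.526: τ_max = 16T/(π d_o³ (1−k⁴)), so d_o = [16T/(π τ_allow (1−k⁴))]^(1/3) = [16·344.7/(π·1.02×10^8·0.9235)]^(1/3) = 0.02651 m.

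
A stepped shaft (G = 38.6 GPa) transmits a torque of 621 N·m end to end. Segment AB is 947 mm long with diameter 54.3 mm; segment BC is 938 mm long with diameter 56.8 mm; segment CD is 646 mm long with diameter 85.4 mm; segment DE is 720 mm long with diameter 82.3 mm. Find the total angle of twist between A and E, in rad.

0.0372 rad

J_AB = π(0.0543)⁴/32 = 8.53×10^-7 m⁴; J_BC = π(0.0568)⁴/32 = 1.02×10^-6 m⁴; J_CD = π(0.0854)⁴/32 = 5.22×10^-6 m⁴; J_DE = π(0.0823)⁴/32 = 4.50×10^-6 m⁴.
θ = (T/G)·Σ L_i/J_i = (621.0/38.6×10⁹)·(0.947/8.53×10^-7 + 0.938/1.02×10^-6 + 0.646/5.22×10^-6 + 0.720/4.50×10^-6) = 0.03718 rad.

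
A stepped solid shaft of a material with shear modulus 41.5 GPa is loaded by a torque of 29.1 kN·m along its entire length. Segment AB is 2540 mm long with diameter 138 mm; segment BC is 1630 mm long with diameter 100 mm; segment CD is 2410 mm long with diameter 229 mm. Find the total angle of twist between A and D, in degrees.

9.90°

J_AB = π(0.138)⁴/32 = 3.56×10^-5 m⁴; J_BC = π(0.100)⁴/32 = 9.82×10^-6 m⁴; J_CD = π(0.229)⁴/32 = 2.70×10^-4 m⁴.
θ = (T/G)·Σ L_i/J_i = (29100/41.5×10⁹)·(2.54/3.56×10^-5 + 1.63/9.82×10^-6 + 2.41/2.70×10^-4) = 0.1727 rad.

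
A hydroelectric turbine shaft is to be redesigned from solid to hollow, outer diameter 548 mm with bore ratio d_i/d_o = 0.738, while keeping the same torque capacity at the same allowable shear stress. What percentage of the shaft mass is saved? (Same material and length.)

42.4 %

Equal τ_max and T ⇒ the solid shaft needs d_s³ = d_o³(1−k⁴), so d_s = 548·(1−0.738⁴)^(1/3) = 487.3 mm.
Area ratio A_h/A_s = d_o²(1−k²)/d_s² = (1−k²)/(1−k⁴)^(2/3) = 0.5757.
Mass saving = 1 − 0.5757 = 42.4 %.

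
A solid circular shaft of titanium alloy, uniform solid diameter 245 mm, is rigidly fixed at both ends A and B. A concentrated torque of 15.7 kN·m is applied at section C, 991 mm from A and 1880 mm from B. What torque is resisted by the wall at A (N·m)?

With uniform GJ and both ends fixed, compatibility θ_AC = θ_CB gives T_A·a = T_B·b, together with T_A + T_B = T₀.
T_A = T₀·b/(a+b) = 15700·1880/2871 = 10280 N·m; T_B = 5419 N·m.

10300 N·m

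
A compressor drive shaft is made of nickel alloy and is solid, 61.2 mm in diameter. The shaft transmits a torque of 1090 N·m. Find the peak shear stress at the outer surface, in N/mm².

J = πd⁴/32 = π(0.0612)⁴/32 = 1.377×10^-6 m⁴.
τ_max = T·r/J = 1090 × 0.0306 / 1.377×10^-6 = 2.422×10^7 Pa.

24.2 N/mm²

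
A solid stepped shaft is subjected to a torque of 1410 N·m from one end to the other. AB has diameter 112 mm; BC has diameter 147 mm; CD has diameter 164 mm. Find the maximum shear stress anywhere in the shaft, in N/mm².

Under the same torque, τ_max = 16T/(πd³) is largest where d is smallest — segment AB (d = 112 mm).
τ_max = 16·1410/(π·(0.112)³) = 5.111×10^6 Pa.

5.11 N/mm²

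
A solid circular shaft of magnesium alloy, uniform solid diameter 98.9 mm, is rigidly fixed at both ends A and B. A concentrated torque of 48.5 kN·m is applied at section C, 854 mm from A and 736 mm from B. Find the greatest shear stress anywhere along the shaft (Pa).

1.37e8 Pa

With uniform GJ and both ends fixed, compatibility θ_AC = θ_CB gives T_A·a = T_B·b, together with T_A + T_B = T₀.
T_A = T₀·b/(a+b) = 48500·736/1590 = 22450 N·m; T_B = 26050 N·m.
τ in each portion: τ_AC = 1.18×10^8 Pa, τ_CB = 1.37×10^8 Pa; maximum is in CB.
τ_max = T_CB·r/J = 26050·0.0495/9.39×10^-6 = 1.371×10^8 Pa.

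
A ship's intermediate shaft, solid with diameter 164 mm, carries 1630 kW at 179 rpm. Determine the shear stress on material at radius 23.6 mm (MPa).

ω = 2π·179/60 = 18.74 rad/s, so T = P/ω = 1630×10³ / 18.74 = 86960 N·m.
J = πd⁴/32 = π(0.164)⁴/32 = 7.102×10^-5 m⁴.
Shear stress varies linearly with radius: τ = T·r/J = 86960 × 0.0236 / 7.102×10^-5 = 2.890×10^7 Pa.

28.9 MPa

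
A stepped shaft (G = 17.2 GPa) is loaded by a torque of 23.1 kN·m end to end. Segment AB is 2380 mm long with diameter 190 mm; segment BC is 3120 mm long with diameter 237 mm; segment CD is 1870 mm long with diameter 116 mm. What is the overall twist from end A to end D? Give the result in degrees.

10.3°

J_AB = π(0.190)⁴/32 = 1.28×10^-4 m⁴; J_BC = π(0.237)⁴/32 = 3.10×10^-4 m⁴; J_CD = π(0.116)⁴/32 = 1.78×10^-5 m⁴.
θ = (T/G)·Σ L_i/J_i = (23100/17.2×10⁹)·(2.38/1.28×10^-4 + 3.12/3.10×10^-4 + 1.87/1.78×10^-5) = 0.1798 rad.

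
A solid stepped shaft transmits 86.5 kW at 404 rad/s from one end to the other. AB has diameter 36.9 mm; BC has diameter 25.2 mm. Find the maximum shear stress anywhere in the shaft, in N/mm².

ω = 404 rad/s, so T = P/ω = 86.5×10³ / 404.0 = 214.1 N·m.
Under the same torque, τ_max = 16T/(πd³) is largest where d is smallest — segment BC (d = 25.2 mm).
τ_max = 16·214.1/(π·(0.0252)³) = 6.814×10^7 Pa.

68.1 N/mm²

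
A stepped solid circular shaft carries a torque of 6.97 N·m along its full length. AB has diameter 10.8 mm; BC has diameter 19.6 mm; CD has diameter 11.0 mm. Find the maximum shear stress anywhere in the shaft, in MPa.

Under the same torque, τ_max = 16T/(πd³) is largest where d is smallest — segment AB (d = 10.8 mm).
τ_max = 16·6.970/(π·(0.0108)³) = 2.818×10^7 Pa.

28.2 MPa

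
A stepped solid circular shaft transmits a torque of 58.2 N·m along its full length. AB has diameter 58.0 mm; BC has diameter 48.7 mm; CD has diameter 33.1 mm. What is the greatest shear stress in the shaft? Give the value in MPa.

8.17 MPa

Under the same torque, τ_max = 16T/(πd³) is largest where d is smallest — segment CD (d = 33.1 mm).
τ_max = 16·58.20/(π·(0.0331)³) = 8.174×10^6 Pa.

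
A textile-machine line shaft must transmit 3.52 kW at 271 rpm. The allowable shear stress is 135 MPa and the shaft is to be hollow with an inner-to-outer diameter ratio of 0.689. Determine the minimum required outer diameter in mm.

ω = 2π·271/60 = 28.38 rad/s, so T = P/ω = 3.52×10³ / 28.38 = 124.0 N·m.
For a hollow shaft with d_i/d_o = 0.689: τ_max = 16T/(π d_o³ (1−k⁴)), so d_o = [16T/(π τ_allow (1−k⁴))]^(1/3) = [16·124.0/(π·1.35×10^8·0.7746)]^(1/3) = 0.01821 m.

18.2 mm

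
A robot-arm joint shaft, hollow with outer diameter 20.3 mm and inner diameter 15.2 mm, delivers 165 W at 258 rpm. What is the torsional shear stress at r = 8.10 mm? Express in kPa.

4330 kPa

ω = 2π·258/60 = 27.02 rad/s, so T = P/ω = 165 / 27.02 = 6.107 N·m.
J = π(d_o⁴ − d_i⁴)/32 = π(0.0203⁴ − 0.0152⁴)/32 = 1.143×10^-8 m⁴.
Shear stress varies linearly with radius: τ = T·r/J = 6.107 × 0.00810 / 1.143×10^-8 = 4.327×10^6 Pa.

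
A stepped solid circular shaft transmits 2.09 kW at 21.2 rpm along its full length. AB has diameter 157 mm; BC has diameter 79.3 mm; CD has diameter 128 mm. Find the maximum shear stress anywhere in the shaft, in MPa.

ω = 2π·21.2/60 = 2.220 rad/s, so T = P/ω = 2.09×10³ / 2.220 = 941.4 N·m.
Under the same torque, τ_max = 16T/(πd³) is largest where d is smallest — segment BC (d = 79.3 mm).
τ_max = 16·941.4/(π·(0.0793)³) = 9.615×10^6 Pa.

9.61 MPa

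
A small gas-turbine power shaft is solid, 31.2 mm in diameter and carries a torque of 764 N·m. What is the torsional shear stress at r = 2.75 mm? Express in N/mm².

22.6 N/mm²

J = πd⁴/32 = π(0.0312)⁴/32 = 9.303×10^-8 m⁴.
Shear stress varies linearly with radius: τ = T·r/J = 764.0 × 0.00275 / 9.303×10^-8 = 2.258×10^7 Pa.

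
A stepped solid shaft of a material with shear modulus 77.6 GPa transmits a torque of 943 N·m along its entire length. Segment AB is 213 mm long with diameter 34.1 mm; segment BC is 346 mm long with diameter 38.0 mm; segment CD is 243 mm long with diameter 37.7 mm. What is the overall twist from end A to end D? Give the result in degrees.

J_AB = π(0.0341)⁴/32 = 1.33×10^-7 m⁴; J_BC = π(0.0380)⁴/32 = 2.05×10^-7 m⁴; J_CD = π(0.0377)⁴/32 = 1.98×10^-7 m⁴.
θ = (T/G)·Σ L_i/J_i = (943.0/77.6×10⁹)·(0.213/1.33×10^-7 + 0.346/2.05×10^-7 + 0.243/1.98×10^-7) = 0.05493 rad.

3.15°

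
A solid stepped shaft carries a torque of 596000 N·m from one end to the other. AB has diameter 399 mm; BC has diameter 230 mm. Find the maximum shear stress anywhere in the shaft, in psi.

Under the same torque, τ_max = 16T/(πd³) is largest where d is smallest — segment BC (d = 230 mm).
τ_max = 16·596000/(π·(0.230)³) = 2.495×10^8 Pa.

36200 psi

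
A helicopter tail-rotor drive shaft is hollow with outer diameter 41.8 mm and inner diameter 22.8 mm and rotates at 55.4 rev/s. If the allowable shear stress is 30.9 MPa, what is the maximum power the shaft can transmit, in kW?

141 kW

J = π(d_o⁴ − d_i⁴)/32 = π(0.0418⁴ − 0.0228⁴)/32 = 2.732×10^-7 m⁴.
T_max = τ_allow·J/r = 3.09×10^7 × 2.732×10^-7 / 0.0209 = 403.9 N·m.
ω = 2π·55.4 = 348.1 rad/s, so P_max = T_max·ω = 1.406×10^5 W.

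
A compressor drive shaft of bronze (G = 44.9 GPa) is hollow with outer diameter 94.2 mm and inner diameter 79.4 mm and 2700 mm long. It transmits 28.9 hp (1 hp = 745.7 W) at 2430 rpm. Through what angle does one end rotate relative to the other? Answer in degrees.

0.0762°

ω = 2π·2430/60 = 254.5 rad/s, so T = P/ω = 28.9×745.7 / 254.5 = 84.69 N·m.
J = π(d_o⁴ − d_i⁴)/32 = π(0.0942⁴ − 0.0794⁴)/32 = 3.828×10^-6 m⁴.
θ = T·L/(G·J) = 84.69 × 2.70 / (44.9×10⁹ × 3.828×10^-6) = 1.330×10^-3 rad.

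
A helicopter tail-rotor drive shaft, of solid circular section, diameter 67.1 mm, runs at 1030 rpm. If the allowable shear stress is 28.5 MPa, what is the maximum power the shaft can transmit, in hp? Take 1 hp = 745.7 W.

J = πd⁴/32 = π(0.0671)⁴/32 = 1.990×10^-6 m⁴.
T_max = τ_allow·J/r = 2.85×10^7 × 1.990×10^-6 / 0.0335 = 1691 N·m.
ω = 2π·1030/60 = 107.9 rad/s, so P_max = T_max·ω = 1.824×10^5 W.

245 hp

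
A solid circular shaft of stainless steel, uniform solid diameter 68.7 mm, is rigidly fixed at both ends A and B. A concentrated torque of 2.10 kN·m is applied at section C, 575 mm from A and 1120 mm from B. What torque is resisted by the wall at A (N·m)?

1390 N·m

With uniform GJ and both ends fixed, compatibility θ_AC = θ_CB gives T_A·a = T_B·b, together with T_A + T_B = T₀.
T_A = T₀·b/(a+b) = 2100·1120/1695 = 1388 N·m; T_B = 712.4 N·m.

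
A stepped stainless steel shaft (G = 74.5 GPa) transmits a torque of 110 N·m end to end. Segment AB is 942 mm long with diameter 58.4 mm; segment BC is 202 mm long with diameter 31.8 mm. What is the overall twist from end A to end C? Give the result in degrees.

J_AB = π(0.0584)⁴/32 = 1.14×10^-6 m⁴; J_BC = π(0.0318)⁴/32 = 1.00×10^-7 m⁴.
θ = (T/G)·Σ L_i/J_i = (110.0/74.5×10⁹)·(0.942/1.14×10^-6 + 0.202/1.00×10^-7) = 4.189×10^-3 rad.

0.240°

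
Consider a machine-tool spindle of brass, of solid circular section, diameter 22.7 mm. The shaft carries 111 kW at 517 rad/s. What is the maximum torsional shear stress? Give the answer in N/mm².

93.5 N/mm²

ω = 517 rad/s, so T = P/ω = 111×10³ / 517.0 = 214.7 N·m.
J = πd⁴/32 = π(0.0227)⁴/32 = 2.607×10^-8 m⁴.
τ_max = T·r/J = 214.7 × 0.0113 / 2.607×10^-8 = 9.348×10^7 Pa.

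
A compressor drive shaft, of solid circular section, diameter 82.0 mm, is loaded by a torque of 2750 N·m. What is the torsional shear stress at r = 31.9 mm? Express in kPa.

19800 kPa

J = πd⁴/32 = π(0.0820)⁴/32 = 4.439×10^-6 m⁴.
Shear stress varies linearly with radius: τ = T·r/J = 2750 × 0.0319 / 4.439×10^-6 = 1.976×10^7 Pa.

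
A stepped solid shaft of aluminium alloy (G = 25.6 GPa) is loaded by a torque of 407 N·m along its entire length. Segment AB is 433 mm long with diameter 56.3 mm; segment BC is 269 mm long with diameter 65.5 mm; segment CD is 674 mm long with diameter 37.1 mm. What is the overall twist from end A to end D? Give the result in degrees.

J_AB = π(0.0563)⁴/32 = 9.86×10^-7 m⁴; J_BC = π(0.0655)⁴/32 = 1.81×10^-6 m⁴; J_CD = π(0.0371)⁴/32 = 1.86×10^-7 m⁴.
θ = (T/G)·Σ L_i/J_i = (407.0/25.6×10⁹)·(0.433/9.86×10^-7 + 0.269/1.81×10^-6 + 0.674/1.86×10^-7) = 0.06696 rad.

3.84°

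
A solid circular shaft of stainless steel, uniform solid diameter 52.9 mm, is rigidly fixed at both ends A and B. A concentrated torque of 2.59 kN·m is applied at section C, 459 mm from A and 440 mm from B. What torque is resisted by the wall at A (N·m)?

1270 N·m

With uniform GJ and both ends fixed, compatibility θ_AC = θ_CB gives T_A·a = T_B·b, together with T_A + T_B = T₀.
T_A = T₀·b/(a+b) = 2590·440/899.0 = 1268 N·m; T_B = 1322 N·m.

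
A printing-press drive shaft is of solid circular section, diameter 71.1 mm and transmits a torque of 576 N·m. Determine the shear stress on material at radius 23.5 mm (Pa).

J = πd⁴/32 = π(0.0711)⁴/32 = 2.509×10^-6 m⁴.
Shear stress varies linearly with radius: τ = T·r/J = 576.0 × 0.0235 / 2.509×10^-6 = 5.395×10^6 Pa.

5.40e6 Pa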